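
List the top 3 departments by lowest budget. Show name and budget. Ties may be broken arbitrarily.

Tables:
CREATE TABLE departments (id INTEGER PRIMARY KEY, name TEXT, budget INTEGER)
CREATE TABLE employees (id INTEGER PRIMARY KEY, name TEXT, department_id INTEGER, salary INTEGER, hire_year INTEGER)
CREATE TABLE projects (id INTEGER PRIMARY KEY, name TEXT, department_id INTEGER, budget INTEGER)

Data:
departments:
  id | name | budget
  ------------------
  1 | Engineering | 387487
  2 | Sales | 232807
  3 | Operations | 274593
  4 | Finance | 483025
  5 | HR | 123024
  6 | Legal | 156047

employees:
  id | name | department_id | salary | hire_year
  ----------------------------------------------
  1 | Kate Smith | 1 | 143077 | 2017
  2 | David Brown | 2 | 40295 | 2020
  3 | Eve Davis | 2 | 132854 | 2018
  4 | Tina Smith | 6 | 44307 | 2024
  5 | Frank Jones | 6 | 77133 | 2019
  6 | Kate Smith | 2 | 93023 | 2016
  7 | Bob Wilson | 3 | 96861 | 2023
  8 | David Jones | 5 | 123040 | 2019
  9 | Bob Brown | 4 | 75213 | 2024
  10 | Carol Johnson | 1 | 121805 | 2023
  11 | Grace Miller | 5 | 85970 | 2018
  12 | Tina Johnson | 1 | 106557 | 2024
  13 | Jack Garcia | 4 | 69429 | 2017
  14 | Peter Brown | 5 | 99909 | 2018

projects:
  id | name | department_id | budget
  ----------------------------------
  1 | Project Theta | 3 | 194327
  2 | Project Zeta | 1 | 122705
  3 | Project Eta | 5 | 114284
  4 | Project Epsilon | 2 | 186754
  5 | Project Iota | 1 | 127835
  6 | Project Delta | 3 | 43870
SELECT name, budget FROM departments ORDER BY budget ASC LIMIT 3

Execution result:
name | budget
HR | 123024
Legal | 156047
Sales | 232807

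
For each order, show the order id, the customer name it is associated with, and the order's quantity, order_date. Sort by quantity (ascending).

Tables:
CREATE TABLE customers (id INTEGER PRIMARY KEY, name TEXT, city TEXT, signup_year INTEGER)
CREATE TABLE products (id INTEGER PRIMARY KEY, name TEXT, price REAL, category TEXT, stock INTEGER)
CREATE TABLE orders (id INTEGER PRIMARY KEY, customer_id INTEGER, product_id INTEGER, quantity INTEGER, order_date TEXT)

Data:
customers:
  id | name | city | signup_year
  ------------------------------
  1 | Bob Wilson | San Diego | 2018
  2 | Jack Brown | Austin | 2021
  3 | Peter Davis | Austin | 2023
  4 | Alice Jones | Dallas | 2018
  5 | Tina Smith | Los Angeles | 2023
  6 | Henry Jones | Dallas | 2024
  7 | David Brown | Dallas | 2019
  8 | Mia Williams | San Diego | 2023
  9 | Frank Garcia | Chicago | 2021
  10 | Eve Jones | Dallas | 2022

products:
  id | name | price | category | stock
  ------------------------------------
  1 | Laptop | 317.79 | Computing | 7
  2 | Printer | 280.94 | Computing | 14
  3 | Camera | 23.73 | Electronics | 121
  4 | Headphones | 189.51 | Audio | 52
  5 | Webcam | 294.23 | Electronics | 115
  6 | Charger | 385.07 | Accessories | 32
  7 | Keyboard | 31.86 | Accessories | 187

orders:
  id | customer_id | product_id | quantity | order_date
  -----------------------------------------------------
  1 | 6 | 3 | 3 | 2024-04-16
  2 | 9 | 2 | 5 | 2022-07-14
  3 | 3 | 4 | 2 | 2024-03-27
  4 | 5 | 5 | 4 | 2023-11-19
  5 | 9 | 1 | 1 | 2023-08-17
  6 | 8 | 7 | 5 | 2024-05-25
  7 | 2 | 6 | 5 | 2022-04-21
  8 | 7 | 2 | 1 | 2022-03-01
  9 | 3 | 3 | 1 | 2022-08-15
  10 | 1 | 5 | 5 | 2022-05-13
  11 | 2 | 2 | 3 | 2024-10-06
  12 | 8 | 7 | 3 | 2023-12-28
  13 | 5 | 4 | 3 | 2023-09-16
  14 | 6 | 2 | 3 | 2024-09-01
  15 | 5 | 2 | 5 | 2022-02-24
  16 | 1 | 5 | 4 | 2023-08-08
SELECT c.id, p.name AS customer, c.quantity, c.order_date FROM orders c JOIN customers p ON c.customer_id = p.id ORDER BY c.quantity ASC

Execution result:
id | customer | quantity | order_date
5 | Frank Garcia | 1 | 2023-08-17
8 | David Brown | 1 | 2022-03-01
9 | Peter Davis | 1 | 2022-08-15
3 | Peter Davis | 2 | 2024-03-27
1 | Henry Jones | 3 | 2024-04-16
11 | Jack Brown | 3 | 2024-10-06
12 | Mia Williams | 3 | 2023-12-28
13 | Tina Smith | 3 | 2023-09-16
14 | Henry Jones | 3 | 2024-09-01
4 | Tina Smith | 4 | 2023-11-19
16 | Bob Wilson | 4 | 2023-08-08
2 | Frank Garcia | 5 | 2022-07-14
6 | Mia Williams | 5 | 2024-05-25
7 | Jack Brown | 5 | 2022-04-21
10 | Bob Wilson | 5 | 2022-05-13
15 | Tina Smith | 5 | 2022-02-24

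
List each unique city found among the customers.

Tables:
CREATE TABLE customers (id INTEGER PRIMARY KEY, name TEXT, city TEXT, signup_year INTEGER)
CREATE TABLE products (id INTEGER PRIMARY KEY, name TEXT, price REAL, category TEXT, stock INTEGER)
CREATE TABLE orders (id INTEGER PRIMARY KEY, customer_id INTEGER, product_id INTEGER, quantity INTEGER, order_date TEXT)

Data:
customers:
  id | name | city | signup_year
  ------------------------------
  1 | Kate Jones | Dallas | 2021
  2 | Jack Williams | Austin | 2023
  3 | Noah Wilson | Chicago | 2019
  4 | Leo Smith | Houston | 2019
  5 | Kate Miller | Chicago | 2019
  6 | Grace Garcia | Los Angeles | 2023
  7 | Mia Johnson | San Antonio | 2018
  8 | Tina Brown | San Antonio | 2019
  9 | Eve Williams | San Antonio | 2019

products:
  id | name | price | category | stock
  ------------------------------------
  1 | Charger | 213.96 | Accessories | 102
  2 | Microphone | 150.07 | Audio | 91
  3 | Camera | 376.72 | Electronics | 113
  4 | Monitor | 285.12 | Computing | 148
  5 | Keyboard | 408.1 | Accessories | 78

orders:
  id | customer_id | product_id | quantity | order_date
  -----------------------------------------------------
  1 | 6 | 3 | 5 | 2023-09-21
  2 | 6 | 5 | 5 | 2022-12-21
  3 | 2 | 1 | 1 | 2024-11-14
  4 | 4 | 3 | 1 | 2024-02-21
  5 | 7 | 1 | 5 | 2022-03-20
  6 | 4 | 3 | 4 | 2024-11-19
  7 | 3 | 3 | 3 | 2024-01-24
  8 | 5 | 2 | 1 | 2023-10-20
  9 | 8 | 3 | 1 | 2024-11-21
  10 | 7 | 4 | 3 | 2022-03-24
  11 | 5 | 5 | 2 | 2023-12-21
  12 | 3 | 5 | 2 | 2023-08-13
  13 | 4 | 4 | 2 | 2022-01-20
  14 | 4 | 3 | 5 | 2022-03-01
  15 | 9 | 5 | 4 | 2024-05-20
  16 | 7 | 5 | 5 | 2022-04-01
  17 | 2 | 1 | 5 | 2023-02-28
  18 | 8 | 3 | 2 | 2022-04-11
SELECT DISTINCT city FROM customers

Execution result:
city
Dallas
Austin
Chicago
Houston
Los Angeles
San Antonio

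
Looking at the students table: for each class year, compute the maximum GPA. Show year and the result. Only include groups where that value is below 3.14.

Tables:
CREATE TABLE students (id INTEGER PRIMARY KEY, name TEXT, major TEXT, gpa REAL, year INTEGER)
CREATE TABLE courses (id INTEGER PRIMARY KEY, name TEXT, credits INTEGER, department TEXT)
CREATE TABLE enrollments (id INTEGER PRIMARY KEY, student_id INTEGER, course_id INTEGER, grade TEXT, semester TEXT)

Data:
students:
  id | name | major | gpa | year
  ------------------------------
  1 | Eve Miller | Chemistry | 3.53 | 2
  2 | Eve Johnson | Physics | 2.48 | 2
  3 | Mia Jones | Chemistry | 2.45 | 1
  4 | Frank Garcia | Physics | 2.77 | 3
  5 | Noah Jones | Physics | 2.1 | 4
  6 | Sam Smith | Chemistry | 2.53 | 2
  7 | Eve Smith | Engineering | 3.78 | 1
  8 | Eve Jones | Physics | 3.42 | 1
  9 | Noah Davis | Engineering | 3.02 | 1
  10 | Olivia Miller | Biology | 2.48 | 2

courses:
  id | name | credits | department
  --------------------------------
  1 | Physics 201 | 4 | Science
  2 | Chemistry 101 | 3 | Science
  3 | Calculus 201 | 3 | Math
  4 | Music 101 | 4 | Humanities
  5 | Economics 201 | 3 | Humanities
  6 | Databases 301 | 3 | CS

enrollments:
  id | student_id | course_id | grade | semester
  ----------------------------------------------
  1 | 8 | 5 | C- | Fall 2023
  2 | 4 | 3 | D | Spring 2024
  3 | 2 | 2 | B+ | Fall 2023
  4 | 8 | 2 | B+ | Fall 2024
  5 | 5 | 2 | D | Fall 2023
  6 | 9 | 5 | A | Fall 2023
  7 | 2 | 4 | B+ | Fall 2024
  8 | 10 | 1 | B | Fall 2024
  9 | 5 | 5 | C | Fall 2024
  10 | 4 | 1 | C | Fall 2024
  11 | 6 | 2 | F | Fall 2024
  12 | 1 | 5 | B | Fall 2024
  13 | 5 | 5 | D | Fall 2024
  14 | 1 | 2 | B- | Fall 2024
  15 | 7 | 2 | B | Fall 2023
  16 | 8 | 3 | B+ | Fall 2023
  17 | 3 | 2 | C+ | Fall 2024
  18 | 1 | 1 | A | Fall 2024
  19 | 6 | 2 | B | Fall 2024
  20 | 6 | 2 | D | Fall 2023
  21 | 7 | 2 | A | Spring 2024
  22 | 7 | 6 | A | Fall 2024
SELECT year, MAX(gpa) AS max_gpa FROM students GROUP BY year HAVING MAX(gpa) < 3.14

Execution result:
year | max_gpa
3 | 2.77
4 | 2.10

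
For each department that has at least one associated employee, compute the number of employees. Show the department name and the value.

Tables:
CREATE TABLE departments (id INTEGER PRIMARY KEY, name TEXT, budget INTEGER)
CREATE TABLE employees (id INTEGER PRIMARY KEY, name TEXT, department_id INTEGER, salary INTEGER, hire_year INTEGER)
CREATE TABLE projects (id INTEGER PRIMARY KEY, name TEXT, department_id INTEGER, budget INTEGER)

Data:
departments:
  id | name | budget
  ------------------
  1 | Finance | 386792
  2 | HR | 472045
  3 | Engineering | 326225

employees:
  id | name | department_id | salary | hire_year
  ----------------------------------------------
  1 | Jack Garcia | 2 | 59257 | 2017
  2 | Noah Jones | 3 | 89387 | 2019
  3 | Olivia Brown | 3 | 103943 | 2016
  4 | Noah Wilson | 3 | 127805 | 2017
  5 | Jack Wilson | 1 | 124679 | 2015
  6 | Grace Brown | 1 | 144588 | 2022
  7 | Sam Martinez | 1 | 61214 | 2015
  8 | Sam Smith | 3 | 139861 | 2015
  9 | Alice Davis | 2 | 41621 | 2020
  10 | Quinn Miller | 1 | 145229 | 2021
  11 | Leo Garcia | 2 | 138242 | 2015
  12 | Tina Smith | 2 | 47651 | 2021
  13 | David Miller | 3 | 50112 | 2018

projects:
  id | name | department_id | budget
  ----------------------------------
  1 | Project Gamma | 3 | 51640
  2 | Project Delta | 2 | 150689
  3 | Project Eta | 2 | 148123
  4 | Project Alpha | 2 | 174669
SELECT p.name, COUNT(*) AS n FROM employees c JOIN departments p ON c.department_id = p.id GROUP BY p.id, p.name

Execution result:
name | n
Finance | 4
HR | 4
Engineering | 5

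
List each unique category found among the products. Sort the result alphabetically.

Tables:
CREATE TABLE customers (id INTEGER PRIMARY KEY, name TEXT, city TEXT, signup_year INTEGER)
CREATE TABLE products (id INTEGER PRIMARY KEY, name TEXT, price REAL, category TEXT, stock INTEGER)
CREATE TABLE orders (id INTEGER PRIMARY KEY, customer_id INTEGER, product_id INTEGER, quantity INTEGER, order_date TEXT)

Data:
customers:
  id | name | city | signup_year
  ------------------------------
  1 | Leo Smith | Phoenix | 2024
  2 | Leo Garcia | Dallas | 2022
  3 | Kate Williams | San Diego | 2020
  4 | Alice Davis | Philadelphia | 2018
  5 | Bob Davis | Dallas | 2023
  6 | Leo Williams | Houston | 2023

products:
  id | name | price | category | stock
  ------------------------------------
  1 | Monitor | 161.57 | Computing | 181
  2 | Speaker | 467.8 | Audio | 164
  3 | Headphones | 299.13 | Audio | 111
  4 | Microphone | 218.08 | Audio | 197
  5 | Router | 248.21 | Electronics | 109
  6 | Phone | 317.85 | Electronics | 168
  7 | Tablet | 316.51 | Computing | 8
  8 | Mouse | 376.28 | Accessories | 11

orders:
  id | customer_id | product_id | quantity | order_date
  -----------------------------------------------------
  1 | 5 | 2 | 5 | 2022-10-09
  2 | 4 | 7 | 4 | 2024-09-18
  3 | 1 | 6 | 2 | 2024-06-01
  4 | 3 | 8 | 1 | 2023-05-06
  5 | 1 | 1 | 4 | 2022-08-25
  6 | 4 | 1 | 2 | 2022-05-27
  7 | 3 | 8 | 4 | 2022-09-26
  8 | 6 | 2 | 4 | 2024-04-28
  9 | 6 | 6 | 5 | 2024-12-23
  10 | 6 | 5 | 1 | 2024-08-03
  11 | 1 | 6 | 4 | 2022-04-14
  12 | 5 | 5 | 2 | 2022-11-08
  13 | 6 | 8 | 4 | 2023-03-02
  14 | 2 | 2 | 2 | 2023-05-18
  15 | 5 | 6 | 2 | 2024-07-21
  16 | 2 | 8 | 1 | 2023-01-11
SELECT DISTINCT category FROM products ORDER BY category

Execution result:
category
Accessories
Audio
Computing
Electronics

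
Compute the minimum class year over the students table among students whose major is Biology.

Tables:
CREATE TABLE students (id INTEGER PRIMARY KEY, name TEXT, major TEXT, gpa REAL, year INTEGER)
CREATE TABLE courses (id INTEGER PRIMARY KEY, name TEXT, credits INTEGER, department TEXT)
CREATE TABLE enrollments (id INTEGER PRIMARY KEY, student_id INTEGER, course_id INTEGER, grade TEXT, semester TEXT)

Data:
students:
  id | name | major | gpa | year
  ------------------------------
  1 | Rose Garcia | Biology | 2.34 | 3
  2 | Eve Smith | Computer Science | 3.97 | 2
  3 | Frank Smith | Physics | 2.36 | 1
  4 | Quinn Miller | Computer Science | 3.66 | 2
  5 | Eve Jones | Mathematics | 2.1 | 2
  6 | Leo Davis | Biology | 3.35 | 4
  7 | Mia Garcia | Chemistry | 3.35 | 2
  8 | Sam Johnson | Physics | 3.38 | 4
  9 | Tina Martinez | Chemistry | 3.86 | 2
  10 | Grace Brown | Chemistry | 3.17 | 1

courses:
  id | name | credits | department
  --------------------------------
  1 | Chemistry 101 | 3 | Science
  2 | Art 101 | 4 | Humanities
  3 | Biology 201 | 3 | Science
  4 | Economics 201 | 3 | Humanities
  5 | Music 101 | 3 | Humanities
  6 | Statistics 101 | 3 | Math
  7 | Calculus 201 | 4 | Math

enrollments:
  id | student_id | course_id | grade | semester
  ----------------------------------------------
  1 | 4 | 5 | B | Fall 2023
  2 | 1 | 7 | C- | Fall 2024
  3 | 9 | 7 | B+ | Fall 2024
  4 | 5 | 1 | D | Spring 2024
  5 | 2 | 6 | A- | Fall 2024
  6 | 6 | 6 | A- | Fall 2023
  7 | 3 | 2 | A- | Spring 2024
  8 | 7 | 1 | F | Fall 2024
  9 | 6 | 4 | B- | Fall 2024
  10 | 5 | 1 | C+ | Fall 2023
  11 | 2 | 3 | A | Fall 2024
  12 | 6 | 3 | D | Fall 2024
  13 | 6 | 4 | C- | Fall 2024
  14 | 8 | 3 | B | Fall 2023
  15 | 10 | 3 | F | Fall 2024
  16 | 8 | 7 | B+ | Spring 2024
SELECT MIN(year) FROM students WHERE major = 'Biology'

Execution result:
3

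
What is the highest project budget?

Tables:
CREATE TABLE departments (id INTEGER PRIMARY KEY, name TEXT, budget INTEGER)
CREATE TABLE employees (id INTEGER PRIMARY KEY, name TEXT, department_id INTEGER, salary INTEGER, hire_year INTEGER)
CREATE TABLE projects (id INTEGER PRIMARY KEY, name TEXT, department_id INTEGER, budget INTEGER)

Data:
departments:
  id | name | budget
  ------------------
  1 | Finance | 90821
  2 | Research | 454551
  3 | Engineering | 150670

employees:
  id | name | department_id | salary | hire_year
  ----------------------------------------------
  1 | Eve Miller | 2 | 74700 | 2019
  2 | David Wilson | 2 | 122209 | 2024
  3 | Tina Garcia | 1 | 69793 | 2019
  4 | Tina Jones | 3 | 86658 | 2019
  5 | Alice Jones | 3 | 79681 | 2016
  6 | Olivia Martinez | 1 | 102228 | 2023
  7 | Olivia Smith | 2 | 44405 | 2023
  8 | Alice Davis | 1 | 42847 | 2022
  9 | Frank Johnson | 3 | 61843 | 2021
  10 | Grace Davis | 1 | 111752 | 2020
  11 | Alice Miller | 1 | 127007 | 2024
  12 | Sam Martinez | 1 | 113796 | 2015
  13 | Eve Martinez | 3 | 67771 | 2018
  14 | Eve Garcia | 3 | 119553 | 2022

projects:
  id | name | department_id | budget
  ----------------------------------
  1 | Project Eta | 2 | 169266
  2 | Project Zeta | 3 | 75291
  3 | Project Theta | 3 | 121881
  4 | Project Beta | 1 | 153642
SELECT MAX(budget) FROM projects

Execution result:
169266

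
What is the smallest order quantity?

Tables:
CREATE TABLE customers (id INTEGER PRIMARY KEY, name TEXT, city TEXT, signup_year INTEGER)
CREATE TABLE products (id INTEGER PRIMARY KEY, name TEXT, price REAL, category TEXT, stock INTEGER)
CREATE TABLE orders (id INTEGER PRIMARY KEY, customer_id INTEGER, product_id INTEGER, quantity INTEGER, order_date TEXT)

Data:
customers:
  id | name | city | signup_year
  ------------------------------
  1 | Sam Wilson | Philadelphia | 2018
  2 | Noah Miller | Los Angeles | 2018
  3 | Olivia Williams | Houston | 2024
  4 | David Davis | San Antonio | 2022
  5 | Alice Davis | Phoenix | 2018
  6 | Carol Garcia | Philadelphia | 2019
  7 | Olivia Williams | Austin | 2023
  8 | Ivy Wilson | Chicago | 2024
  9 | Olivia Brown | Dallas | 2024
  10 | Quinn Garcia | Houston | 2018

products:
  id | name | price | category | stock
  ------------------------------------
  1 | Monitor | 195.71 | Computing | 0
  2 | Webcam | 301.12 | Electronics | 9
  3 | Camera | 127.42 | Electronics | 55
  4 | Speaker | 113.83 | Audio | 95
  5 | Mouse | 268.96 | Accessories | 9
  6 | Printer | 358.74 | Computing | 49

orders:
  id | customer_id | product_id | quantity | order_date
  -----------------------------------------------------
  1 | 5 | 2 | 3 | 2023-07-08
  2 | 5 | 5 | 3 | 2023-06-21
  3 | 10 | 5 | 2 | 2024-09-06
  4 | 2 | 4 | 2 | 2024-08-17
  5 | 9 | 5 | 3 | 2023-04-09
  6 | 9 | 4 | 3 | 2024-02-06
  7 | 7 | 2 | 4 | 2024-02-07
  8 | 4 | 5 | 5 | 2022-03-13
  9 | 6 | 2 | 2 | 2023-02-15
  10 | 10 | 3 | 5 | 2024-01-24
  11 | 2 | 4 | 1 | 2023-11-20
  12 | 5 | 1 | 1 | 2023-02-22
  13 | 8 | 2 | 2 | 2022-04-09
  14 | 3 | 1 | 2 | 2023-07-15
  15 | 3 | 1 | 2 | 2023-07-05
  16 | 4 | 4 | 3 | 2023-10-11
SELECT MIN(quantity) FROM orders

Execution result:
1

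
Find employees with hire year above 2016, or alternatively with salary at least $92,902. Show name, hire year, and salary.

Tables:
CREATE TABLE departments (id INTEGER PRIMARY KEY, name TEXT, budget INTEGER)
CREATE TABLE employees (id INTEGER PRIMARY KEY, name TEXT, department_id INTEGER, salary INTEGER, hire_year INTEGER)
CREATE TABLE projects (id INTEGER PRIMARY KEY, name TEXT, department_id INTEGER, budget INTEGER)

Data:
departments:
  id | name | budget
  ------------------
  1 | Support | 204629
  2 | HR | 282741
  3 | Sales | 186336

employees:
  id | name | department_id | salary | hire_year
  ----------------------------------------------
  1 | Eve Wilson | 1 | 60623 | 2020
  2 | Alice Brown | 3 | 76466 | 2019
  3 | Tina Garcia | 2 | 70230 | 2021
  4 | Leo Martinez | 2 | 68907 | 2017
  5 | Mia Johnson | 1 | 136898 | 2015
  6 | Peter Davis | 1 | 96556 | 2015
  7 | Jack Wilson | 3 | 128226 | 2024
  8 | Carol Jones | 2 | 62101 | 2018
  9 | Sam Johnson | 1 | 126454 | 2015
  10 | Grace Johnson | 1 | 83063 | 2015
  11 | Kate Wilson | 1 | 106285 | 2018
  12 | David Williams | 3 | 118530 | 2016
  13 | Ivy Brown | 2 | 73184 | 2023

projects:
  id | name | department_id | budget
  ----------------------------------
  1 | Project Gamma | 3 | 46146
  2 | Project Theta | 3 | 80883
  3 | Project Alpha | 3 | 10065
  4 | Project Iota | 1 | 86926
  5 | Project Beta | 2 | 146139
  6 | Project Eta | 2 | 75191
SELECT name, hire_year, salary FROM employees WHERE hire_year > 2016 OR salary >= 92902

Execution result:
name | hire_year | salary
Eve Wilson | 2020 | 60623
Alice Brown | 2019 | 76466
Tina Garcia | 2021 | 70230
Leo Martinez | 2017 | 68907
Mia Johnson | 2015 | 136898
Peter Davis | 2015 | 96556
Jack Wilson | 2024 | 128226
Carol Jones | 2018 | 62101
Sam Johnson | 2015 | 126454
Kate Wilson | 2018 | 106285
David Williams | 2016 | 118530
Ivy Brown | 2023 | 73184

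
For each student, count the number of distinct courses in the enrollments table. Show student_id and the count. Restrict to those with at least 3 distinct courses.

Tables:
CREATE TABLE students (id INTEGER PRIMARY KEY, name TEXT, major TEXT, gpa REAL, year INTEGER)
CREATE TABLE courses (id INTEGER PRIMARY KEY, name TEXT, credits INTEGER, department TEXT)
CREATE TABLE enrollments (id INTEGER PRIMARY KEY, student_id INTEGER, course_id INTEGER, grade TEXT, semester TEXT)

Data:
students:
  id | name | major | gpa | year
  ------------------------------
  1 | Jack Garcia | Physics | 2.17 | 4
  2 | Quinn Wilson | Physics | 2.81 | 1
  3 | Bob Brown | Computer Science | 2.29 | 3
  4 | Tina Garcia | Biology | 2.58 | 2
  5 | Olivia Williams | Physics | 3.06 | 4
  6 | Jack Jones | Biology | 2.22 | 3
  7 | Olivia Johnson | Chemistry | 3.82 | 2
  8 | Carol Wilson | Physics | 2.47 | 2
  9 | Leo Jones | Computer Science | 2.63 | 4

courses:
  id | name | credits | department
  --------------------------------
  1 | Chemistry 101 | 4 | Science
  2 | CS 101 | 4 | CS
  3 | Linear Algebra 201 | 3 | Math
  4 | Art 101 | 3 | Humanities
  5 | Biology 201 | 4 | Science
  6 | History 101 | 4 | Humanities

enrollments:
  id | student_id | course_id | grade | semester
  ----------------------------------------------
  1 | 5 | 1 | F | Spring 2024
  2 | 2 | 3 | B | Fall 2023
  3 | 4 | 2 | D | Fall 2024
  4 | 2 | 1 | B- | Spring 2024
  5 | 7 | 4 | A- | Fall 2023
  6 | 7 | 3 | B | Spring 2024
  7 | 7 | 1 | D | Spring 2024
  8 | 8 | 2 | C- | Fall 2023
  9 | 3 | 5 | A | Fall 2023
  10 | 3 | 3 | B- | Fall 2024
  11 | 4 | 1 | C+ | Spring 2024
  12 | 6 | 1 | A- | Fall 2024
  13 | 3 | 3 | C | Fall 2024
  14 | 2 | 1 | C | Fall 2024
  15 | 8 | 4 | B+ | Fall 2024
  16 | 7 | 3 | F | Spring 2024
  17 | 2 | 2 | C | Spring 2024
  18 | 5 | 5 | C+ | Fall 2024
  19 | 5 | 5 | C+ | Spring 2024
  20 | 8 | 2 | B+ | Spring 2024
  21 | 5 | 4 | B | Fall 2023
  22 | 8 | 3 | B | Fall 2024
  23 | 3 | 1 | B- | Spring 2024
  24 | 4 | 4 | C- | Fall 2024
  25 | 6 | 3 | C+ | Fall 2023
SELECT student_id, COUNT(DISTINCT course_id) AS distinct_course_count FROM enrollments GROUP BY student_id HAVING COUNT(DISTINCT course_id) >= 3

Execution result:
student_id | distinct_course_count
2 | 3
3 | 3
4 | 3
5 | 3
7 | 3
8 | 3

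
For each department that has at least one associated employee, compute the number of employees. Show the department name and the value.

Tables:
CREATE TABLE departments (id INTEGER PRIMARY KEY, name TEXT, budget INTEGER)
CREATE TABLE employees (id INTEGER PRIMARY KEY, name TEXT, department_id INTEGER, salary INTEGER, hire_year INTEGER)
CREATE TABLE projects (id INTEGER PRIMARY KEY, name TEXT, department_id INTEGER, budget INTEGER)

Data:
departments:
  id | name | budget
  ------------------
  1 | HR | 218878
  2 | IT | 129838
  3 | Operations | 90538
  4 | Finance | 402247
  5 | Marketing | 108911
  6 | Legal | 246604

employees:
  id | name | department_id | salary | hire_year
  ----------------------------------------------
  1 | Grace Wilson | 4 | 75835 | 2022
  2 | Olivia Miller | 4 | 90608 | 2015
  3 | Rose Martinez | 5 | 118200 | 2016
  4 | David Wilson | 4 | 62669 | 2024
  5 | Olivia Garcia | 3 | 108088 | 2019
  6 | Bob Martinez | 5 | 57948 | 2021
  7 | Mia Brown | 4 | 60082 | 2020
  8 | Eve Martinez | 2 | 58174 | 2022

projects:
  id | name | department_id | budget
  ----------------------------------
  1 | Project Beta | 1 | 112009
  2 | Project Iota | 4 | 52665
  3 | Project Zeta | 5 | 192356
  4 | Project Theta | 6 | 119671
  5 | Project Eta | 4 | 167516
SELECT p.name, COUNT(*) AS n FROM employees c JOIN departments p ON c.department_id = p.id GROUP BY p.id, p.name

Execution result:
name | n
IT | 1
Operations | 1
Finance | 4
Marketing | 2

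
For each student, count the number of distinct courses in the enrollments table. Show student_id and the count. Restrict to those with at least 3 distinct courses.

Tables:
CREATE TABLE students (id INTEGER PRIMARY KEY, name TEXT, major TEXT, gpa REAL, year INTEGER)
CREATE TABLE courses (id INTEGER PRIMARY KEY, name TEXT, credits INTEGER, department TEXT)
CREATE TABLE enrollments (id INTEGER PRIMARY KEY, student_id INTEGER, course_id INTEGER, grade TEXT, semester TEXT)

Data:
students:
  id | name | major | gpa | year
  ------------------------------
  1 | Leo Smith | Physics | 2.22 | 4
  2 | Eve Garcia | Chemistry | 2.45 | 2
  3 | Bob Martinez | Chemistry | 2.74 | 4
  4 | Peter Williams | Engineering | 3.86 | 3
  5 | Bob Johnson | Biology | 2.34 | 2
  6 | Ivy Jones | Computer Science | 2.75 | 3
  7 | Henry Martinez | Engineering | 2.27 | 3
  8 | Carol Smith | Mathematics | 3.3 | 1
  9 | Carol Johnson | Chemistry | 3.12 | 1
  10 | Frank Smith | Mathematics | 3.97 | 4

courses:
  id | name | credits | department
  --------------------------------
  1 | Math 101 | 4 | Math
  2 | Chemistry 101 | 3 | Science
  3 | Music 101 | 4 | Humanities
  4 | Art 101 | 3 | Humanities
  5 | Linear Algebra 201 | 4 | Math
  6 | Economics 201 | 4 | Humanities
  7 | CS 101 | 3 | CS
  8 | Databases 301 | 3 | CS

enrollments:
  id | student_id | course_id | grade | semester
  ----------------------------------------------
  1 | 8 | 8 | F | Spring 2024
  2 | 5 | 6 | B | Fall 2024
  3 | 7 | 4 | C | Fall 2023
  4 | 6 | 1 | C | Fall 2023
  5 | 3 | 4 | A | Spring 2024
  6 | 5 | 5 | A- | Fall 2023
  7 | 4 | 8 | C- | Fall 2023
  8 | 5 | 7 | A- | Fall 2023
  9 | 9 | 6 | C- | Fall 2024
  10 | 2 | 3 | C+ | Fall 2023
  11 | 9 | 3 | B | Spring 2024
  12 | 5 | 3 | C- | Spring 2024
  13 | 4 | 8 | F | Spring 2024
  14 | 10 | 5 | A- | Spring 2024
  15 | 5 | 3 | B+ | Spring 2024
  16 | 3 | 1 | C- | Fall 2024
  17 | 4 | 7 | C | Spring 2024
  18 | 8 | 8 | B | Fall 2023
SELECT student_id, COUNT(DISTINCT course_id) AS distinct_course_count FROM enrollments GROUP BY student_id HAVING COUNT(DISTINCT course_id) >= 3

Execution result:
student_id | distinct_course_count
5 | 4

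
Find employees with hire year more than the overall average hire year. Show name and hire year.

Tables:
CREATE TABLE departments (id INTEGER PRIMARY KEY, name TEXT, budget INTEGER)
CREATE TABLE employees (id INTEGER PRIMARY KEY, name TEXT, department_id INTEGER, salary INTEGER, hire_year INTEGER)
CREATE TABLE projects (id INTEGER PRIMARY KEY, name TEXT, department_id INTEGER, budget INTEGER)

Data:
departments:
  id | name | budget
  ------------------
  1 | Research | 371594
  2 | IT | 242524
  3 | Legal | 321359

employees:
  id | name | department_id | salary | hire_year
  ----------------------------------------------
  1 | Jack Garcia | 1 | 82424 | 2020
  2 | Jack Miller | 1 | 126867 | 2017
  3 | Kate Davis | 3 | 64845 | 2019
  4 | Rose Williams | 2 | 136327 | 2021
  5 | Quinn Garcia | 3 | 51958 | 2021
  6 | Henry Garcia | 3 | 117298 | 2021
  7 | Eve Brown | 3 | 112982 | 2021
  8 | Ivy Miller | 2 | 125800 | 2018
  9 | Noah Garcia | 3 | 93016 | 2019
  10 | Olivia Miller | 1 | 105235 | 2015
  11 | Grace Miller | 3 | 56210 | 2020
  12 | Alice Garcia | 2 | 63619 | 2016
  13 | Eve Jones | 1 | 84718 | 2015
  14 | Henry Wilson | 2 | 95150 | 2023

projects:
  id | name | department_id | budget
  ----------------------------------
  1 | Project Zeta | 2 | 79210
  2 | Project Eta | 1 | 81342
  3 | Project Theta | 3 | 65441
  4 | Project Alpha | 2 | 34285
SELECT name, hire_year FROM employees WHERE hire_year > (SELECT AVG(hire_year) FROM employees)

Execution result:
name | hire_year
Jack Garcia | 2020
Rose Williams | 2021
Quinn Garcia | 2021
Henry Garcia | 2021
Eve Brown | 2021
Grace Miller | 2020
Henry Wilson | 2023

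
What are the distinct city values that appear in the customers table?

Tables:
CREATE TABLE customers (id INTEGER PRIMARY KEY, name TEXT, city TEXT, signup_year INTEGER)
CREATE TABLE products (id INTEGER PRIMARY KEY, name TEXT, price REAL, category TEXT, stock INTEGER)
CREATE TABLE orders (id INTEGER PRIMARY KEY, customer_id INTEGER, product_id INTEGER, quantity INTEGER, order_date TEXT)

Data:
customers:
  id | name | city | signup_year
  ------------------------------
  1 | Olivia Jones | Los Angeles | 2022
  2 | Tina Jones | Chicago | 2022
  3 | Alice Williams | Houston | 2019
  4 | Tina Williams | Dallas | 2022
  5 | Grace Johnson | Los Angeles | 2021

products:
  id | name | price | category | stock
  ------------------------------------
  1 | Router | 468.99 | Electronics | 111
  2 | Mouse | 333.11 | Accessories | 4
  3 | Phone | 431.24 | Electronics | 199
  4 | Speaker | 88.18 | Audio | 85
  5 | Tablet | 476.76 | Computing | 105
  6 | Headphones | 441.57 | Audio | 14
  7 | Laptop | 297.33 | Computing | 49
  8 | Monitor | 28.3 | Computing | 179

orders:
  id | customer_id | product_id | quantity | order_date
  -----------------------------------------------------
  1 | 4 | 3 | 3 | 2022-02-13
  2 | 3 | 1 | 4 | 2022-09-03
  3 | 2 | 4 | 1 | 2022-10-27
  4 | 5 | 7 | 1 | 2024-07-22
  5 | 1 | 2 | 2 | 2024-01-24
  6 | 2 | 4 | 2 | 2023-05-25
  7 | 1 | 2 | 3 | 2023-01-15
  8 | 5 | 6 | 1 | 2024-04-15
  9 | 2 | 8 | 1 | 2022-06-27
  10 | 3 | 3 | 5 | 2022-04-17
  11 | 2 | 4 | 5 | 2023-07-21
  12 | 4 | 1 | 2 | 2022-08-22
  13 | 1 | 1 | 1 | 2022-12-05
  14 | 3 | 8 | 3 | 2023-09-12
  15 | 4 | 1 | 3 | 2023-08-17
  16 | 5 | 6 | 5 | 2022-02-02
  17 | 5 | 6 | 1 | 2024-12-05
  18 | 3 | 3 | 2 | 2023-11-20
SELECT DISTINCT city FROM customers

Execution result:
city
Los Angeles
Chicago
Houston
Dallas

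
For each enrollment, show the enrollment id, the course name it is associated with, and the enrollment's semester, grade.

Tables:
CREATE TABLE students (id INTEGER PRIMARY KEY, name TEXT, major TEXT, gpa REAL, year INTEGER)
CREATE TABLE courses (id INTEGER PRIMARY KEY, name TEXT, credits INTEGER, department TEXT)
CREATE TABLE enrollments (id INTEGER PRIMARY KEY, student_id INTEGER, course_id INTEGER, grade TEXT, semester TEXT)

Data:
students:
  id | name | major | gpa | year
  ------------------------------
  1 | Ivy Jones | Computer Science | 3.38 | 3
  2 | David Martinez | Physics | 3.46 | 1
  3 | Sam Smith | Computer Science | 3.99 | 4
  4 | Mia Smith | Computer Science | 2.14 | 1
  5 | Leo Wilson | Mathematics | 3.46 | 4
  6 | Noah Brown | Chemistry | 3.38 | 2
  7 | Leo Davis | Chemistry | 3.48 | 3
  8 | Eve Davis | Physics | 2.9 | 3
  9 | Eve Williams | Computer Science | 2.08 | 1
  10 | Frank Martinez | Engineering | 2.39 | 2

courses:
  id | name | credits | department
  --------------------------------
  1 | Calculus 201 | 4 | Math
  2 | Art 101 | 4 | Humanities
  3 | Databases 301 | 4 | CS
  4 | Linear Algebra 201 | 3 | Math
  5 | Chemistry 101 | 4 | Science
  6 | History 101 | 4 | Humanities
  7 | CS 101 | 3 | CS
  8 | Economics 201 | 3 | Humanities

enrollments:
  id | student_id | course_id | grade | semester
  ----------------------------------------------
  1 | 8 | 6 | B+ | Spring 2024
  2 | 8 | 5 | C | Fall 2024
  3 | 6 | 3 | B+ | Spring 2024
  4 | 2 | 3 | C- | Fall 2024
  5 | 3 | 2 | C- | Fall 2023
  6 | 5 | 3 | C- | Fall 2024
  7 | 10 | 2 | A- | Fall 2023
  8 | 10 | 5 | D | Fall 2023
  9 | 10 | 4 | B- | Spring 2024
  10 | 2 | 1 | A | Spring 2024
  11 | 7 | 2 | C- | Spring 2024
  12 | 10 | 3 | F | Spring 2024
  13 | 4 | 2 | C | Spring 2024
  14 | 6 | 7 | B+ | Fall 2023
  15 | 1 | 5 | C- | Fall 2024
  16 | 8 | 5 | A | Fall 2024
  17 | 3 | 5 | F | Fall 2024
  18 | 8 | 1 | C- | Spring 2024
SELECT c.id, p.name AS course, c.semester, c.grade FROM enrollments c JOIN courses p ON c.course_id = p.id

Execution result:
id | course | semester | grade
1 | History 101 | Spring 2024 | B+
2 | Chemistry 101 | Fall 2024 | C
3 | Databases 301 | Spring 2024 | B+
4 | Databases 301 | Fall 2024 | C-
5 | Art 101 | Fall 2023 | C-
6 | Databases 301 | Fall 2024 | C-
7 | Art 101 | Fall 2023 | A-
8 | Chemistry 101 | Fall 2023 | D
9 | Linear Algebra 201 | Spring 2024 | B-
10 | Calculus 201 | Spring 2024 | A
11 | Art 101 | Spring 2024 | C-
12 | Databases 301 | Spring 2024 | F
13 | Art 101 | Spring 2024 | C
14 | CS 101 | Fall 2023 | B+
15 | Chemistry 101 | Fall 2024 | C-
16 | Chemistry 101 | Fall 2024 | A
17 | Chemistry 101 | Fall 2024 | F
18 | Calculus 201 | Spring 2024 | C-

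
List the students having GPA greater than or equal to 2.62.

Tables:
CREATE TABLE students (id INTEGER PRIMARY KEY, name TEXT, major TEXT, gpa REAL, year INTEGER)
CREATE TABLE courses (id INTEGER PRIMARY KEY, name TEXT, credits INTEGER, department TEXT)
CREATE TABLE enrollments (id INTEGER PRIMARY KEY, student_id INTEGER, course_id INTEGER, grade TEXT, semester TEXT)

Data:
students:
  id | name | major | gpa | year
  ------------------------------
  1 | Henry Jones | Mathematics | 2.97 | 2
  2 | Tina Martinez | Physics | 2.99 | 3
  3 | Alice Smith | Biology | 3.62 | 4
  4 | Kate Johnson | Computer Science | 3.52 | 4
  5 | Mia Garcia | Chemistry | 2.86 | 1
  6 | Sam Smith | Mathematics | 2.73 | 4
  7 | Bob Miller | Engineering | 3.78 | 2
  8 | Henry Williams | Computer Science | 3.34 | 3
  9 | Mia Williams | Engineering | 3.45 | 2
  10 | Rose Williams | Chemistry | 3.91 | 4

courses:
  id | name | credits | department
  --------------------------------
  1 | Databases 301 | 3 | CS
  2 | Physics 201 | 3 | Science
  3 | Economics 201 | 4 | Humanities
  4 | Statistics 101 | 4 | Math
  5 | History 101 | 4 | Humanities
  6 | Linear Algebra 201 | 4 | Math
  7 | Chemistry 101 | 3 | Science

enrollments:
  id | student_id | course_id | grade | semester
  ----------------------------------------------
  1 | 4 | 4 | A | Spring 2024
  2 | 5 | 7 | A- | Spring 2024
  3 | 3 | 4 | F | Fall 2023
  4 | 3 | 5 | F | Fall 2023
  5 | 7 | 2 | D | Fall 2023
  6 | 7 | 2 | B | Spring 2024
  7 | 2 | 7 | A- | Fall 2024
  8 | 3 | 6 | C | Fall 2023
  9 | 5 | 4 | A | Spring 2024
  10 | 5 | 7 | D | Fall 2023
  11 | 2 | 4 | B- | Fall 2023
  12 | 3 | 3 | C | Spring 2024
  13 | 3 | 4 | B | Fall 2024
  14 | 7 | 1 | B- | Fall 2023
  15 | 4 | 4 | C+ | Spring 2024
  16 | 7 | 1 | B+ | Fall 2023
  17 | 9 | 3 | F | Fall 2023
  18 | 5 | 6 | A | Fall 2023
SELECT name, gpa FROM students WHERE gpa >= 2.62

Execution result:
name | gpa
Henry Jones | 2.97
Tina Martinez | 2.99
Alice Smith | 3.62
Kate Johnson | 3.52
Mia Garcia | 2.86
Sam Smith | 2.73
Bob Miller | 3.78
Henry Williams | 3.34
Mia Williams | 3.45
Rose Williams | 3.91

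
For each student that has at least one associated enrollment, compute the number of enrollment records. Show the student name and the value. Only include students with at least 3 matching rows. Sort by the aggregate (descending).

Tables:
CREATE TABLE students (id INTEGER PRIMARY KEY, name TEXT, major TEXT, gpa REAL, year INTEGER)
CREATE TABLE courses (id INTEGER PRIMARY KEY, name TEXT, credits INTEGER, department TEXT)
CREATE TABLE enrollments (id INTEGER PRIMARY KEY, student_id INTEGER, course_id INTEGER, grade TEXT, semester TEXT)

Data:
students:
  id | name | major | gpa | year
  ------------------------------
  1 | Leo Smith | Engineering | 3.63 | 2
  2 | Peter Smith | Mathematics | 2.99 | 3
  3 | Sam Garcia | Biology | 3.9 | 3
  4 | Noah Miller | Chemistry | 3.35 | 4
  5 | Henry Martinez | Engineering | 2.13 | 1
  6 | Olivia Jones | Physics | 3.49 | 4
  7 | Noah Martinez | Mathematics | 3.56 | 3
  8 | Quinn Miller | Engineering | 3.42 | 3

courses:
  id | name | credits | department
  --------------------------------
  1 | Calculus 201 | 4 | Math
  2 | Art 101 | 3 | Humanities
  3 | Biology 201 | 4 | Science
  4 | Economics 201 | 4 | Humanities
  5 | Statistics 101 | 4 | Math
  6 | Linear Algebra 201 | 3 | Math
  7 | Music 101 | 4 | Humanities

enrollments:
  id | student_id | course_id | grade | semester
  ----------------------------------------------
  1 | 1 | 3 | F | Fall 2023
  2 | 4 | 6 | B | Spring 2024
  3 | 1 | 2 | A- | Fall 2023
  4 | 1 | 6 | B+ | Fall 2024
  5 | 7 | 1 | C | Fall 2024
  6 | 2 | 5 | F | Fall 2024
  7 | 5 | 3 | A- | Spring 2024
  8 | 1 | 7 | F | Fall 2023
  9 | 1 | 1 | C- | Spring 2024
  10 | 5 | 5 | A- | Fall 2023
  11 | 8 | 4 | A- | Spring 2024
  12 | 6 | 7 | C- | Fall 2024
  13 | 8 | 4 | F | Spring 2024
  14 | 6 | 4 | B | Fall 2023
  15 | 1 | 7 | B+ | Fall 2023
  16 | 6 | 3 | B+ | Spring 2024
SELECT p.name, COUNT(*) AS n FROM enrollments c JOIN students p ON c.student_id = p.id GROUP BY p.id, p.name HAVING COUNT(*) >= 3 ORDER BY n DESC

Execution result:
name | n
Leo Smith | 6
Olivia Jones | 3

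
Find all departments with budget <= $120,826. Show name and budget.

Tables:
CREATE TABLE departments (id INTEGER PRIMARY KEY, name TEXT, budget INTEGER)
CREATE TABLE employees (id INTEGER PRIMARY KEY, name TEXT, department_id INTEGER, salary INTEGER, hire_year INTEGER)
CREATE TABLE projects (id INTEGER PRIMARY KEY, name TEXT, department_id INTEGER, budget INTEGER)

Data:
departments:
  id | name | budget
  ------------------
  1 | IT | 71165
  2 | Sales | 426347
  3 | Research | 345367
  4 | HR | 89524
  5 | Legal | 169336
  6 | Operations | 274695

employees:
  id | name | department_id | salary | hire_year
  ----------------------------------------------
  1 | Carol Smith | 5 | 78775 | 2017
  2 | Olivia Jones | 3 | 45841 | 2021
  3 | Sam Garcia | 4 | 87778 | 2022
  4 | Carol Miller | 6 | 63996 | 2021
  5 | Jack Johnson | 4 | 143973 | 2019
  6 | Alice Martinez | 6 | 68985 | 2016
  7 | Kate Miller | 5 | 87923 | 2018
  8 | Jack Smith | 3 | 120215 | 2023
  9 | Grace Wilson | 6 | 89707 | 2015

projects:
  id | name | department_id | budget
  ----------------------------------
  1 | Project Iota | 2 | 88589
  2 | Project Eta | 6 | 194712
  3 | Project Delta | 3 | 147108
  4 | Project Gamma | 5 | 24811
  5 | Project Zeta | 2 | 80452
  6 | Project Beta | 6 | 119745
SELECT name, budget FROM departments WHERE budget <= 120826

Execution result:
name | budget
IT | 71165
HR | 89524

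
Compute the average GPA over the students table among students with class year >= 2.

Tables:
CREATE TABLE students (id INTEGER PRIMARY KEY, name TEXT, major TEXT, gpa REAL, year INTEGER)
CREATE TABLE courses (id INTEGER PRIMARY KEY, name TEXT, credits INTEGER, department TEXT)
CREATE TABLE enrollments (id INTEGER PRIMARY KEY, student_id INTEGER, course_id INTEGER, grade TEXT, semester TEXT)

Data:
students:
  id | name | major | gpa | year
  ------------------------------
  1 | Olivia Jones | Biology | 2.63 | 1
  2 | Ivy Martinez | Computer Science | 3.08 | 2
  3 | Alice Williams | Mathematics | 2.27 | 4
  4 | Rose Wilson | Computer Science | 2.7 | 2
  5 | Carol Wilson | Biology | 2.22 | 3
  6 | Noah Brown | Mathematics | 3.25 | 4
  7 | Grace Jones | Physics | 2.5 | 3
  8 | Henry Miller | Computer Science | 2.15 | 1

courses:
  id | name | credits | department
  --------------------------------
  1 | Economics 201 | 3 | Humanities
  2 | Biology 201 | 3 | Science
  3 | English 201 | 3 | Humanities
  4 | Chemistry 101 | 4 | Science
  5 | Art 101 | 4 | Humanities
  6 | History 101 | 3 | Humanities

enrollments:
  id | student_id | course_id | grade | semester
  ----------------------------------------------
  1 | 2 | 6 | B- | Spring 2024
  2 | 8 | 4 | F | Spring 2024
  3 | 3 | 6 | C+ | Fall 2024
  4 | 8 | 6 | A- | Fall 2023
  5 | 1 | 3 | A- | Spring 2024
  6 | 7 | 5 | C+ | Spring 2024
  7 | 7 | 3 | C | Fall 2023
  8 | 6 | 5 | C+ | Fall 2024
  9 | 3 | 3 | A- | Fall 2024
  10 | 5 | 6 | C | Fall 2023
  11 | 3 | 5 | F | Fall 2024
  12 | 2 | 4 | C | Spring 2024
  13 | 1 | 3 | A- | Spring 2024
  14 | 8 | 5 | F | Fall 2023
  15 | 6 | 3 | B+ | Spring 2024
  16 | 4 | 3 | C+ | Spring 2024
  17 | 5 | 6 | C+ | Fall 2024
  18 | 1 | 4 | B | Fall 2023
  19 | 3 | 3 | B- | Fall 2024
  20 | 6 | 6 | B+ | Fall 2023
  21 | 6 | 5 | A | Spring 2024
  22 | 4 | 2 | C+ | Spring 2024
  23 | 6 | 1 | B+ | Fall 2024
SELECT AVG(gpa) FROM students WHERE year >= 2

Execution result:
2.67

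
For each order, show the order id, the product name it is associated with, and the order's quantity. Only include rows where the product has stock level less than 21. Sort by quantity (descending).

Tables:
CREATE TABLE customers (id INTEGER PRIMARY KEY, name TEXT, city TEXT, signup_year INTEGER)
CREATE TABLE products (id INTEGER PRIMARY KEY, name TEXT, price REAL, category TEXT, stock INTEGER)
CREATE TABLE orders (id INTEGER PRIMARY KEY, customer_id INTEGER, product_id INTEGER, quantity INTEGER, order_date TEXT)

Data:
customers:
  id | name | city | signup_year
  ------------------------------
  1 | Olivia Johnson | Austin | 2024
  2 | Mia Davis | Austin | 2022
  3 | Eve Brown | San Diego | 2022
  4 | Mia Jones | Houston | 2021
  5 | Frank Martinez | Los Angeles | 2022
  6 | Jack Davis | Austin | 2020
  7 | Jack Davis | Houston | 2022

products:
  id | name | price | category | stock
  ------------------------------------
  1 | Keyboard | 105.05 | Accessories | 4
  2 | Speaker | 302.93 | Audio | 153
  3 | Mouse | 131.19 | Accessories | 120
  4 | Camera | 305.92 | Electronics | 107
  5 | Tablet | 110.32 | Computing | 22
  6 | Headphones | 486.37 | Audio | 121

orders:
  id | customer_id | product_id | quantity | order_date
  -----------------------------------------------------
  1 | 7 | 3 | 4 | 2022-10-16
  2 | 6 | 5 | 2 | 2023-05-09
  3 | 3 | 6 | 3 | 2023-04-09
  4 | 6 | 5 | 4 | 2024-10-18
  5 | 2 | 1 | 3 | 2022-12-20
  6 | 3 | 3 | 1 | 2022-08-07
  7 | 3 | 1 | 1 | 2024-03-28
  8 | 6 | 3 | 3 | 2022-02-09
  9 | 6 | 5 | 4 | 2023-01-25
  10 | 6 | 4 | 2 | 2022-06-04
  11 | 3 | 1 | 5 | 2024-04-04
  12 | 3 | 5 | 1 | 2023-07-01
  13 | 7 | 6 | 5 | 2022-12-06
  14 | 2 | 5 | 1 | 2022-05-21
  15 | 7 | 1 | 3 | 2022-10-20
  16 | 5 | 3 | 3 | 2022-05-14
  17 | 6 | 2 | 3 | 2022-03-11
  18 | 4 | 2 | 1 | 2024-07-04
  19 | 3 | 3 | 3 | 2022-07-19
SELECT c.id, p.name AS product, c.quantity FROM orders c JOIN products p ON c.product_id = p.id WHERE p.stock < 21 ORDER BY c.quantity DESC

Execution result:
id | product | quantity
11 | Keyboard | 5
5 | Keyboard | 3
15 | Keyboard | 3
7 | Keyboard | 1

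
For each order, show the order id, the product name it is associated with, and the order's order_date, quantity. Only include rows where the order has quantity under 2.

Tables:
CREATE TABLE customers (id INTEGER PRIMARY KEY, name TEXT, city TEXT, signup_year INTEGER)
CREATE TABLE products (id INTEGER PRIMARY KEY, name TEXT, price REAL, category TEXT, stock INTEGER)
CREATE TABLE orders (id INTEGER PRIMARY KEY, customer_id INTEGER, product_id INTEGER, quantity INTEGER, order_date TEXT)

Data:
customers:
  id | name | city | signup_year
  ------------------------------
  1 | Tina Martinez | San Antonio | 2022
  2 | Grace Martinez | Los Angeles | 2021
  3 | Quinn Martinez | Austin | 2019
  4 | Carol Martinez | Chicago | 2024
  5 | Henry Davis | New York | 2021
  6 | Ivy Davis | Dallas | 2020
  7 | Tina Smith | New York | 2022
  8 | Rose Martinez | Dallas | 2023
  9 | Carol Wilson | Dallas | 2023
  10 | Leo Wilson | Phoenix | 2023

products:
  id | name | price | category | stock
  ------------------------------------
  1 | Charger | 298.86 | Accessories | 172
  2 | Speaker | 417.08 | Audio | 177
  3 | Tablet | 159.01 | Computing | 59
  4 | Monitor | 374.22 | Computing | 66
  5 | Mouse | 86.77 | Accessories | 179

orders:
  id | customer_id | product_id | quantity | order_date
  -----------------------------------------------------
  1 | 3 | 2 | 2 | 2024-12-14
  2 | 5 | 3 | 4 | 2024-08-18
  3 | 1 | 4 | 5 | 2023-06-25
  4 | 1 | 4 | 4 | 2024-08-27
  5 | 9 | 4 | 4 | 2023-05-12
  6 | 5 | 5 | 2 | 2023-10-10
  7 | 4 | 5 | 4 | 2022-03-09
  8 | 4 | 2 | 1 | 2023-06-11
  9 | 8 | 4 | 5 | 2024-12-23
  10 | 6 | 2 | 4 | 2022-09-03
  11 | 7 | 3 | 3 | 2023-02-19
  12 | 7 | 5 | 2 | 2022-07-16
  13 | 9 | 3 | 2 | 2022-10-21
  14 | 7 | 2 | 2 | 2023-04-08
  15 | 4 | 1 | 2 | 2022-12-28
SELECT c.id, p.name AS product, c.order_date, c.quantity FROM orders c JOIN products p ON c.product_id = p.id WHERE c.quantity < 2

Execution result:
id | product | order_date | quantity
8 | Speaker | 2023-06-11 | 1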